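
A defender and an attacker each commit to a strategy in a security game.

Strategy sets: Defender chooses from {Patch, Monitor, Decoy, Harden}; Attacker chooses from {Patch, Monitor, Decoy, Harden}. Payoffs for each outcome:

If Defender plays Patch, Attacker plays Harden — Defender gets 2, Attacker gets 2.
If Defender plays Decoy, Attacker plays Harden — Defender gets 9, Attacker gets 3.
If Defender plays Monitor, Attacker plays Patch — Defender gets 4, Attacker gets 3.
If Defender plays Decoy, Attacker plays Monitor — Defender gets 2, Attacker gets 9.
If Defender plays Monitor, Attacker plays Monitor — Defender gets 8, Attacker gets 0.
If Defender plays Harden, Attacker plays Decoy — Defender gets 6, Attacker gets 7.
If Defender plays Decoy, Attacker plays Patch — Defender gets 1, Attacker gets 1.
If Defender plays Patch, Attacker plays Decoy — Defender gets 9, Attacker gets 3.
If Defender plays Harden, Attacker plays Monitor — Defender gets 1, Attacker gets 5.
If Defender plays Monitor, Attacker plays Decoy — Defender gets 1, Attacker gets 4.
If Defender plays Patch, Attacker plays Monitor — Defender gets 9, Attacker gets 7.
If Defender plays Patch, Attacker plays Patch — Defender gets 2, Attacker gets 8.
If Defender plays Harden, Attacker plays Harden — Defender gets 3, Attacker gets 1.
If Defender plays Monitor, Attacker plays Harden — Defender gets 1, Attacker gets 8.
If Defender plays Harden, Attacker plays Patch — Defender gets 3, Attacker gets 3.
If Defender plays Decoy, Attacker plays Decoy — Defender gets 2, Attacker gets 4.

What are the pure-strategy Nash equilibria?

No pure-strategy Nash equilibrium.

(Patch, Patch): Defender can switch to Monitor (2 → 4). Not NE.
(Patch, Monitor): Attacker can switch to Patch (7 → 8). Not NE.
(Patch, Decoy): Attacker can switch to Patch (3 → 8). Not NE.
(Patch, Harden): Defender can switch to Decoy (2 → 9). Not NE.
(Monitor, Patch): Attacker can switch to Decoy (3 → 4). Not NE.
(Monitor, Monitor): Defender can switch to Patch (8 → 9). Not NE.
(Monitor, Decoy): Defender can switch to Patch (1 → 9). Not NE.
(Monitor, Harden): Defender can switch to Patch (1 → 2). Not NE.
(Decoy, Patch): Defender can switch to Patch (1 → 2). Not NE.
(Decoy, Monitor): Defender can switch to Patch (2 → 9). Not NE.
(The remaining 6 profiles each have a profitable deviation by the same check.)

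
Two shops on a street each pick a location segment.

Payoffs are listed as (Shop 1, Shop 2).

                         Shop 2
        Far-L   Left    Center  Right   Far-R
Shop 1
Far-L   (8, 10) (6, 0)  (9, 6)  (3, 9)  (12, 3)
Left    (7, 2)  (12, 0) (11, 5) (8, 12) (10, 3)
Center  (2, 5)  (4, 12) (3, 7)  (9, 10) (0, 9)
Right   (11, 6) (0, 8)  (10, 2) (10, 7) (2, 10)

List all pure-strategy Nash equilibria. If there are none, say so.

For each strategy profile, look for a profitable unilateral deviation.
(Far-L, Far-L): Shop 1 can switch to Right (8 → 11). Not NE.
(Far-L, Left): Shop 1 can switch to Left (6 → 12). Not NE.
(Far-L, Center): Shop 1 can switch to Left (9 → 11). Not NE.
(Far-L, Right): Shop 1 can switch to Left (3 → 8). Not NE.
(Far-L, Far-R): Shop 2 can switch to Far-L (3 → 10). Not NE.
(Left, Far-L): Shop 1 can switch to Far-L (7 → 8). Not NE.
(Left, Left): Shop 2 can switch to Far-L (0 → 2). Not NE.
(Left, Center): Shop 2 can switch to Right (5 → 12). Not NE.
(Left, Right): Shop 1 can switch to Center (8 → 9). Not NE.
(Left, Far-R): Shop 1 can switch to Far-L (10 → 12). Not NE.
(Center, Far-L): Shop 1 can switch to Far-L (2 → 8). Not NE.
(Center, Left): Shop 1 can switch to Far-L (4 → 6). Not NE.
(The remaining 8 profiles each have a profitable deviation by the same check.)

No pure-strategy Nash equilibrium.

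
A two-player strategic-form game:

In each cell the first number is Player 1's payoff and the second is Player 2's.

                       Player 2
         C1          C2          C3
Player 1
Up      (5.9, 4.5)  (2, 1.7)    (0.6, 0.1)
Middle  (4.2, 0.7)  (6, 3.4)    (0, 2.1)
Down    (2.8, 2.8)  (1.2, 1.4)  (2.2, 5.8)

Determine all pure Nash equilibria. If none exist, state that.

Pure-strategy Nash equilibria: (Up, C1), (Middle, C2), (Down, C3)

Player 1 against C1: payoffs 5.9, 4.2, 2.8 → best response Up.
Player 1 against C2: payoffs 2, 6, 1.2 → best response Middle.
Player 1 against C3: payoffs 0.6, 0, 2.2 → best response Down.
Player 2 against Up: payoffs 4.5, 1.7, 0.1 → best response C1.
Player 2 against Middle: payoffs 0.7, 3.4, 2.1 → best response C2.
Player 2 against Down: payoffs 2.8, 1.4, 5.8 → best response C3.
Mutual best responses: (Up, C1); (Middle, C2); (Down, C3).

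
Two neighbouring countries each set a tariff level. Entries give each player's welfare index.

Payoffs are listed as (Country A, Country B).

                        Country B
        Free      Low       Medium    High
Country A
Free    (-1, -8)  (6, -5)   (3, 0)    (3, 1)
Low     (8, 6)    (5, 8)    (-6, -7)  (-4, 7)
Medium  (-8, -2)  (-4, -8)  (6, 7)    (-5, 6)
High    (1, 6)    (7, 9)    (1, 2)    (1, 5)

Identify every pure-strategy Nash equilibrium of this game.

Country A against Free: payoffs -1, 8, -8, 1 → best response Low.
Country A against Low: payoffs 6, 5, -4, 7 → best response High.
Country A against Medium: payoffs 3, -6, 6, 1 → best response Medium.
Country A against High: payoffs 3, -4, -5, 1 → best response Free.
Country B against Free: payoffs -8, -5, 0, 1 → best response High.
Country B against Low: payoffs 6, 8, -7, 7 → best response Low.
Country B against Medium: payoffs -2, -8, 7, 6 → best response Medium.
Country B against High: payoffs 6, 9, 2, 5 → best response Low.
Mutual best responses: (Free, High); (Medium, Medium); (High, Low).

(Free, High); (Medium, Medium); (High, Low)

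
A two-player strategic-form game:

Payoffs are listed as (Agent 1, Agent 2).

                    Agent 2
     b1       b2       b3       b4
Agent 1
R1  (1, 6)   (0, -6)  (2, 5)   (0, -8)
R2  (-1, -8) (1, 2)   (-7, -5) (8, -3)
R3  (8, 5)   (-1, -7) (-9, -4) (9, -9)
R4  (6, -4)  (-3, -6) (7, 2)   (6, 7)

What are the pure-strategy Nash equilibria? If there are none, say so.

Pure-strategy Nash equilibria: (R2, b2); (R3, b1)

(R1, b1): Agent 1 can switch to R3 (1 → 8). Not NE.
(R1, b2): Agent 1 can switch to R2 (0 → 1). Not NE.
(R1, b3): Agent 1 can switch to R4 (2 → 7). Not NE.
(R1, b4): Agent 1 can switch to R2 (0 → 8). Not NE.
(R2, b1): Agent 1 can switch to R1 (-1 → 1). Not NE.
(R2, b2): Agent 1 gets 1, best alternative 0; Agent 2 gets 2, best alternative -3. No profitable deviation — NE.
(R2, b3): Agent 1 can switch to R1 (-7 → 2). Not NE.
(R3, b1): Agent 1 gets 8, best alternative 6; Agent 2 gets 5, best alternative -4. No profitable deviation — NE.
(The remaining 8 profiles each have a profitable deviation by the same check.)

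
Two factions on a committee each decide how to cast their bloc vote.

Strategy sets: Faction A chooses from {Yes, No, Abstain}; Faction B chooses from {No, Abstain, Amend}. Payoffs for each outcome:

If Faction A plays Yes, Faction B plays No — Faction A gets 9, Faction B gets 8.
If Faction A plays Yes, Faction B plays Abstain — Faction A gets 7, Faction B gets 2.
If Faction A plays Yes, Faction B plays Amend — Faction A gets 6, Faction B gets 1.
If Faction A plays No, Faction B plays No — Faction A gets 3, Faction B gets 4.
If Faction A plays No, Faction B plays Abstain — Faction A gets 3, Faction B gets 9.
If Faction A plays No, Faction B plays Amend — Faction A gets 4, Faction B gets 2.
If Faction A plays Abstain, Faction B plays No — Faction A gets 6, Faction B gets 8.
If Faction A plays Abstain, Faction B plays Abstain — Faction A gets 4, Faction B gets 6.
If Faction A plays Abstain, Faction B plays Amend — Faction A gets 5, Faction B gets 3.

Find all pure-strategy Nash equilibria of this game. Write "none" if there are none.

Check each profile: it is a Nash equilibrium iff no player can strictly gain by switching unilaterally.
(Yes, No): Faction A gets 9, best alternative 6; Faction B gets 8, best alternative 2. No profitable deviation — NE.
(Yes, Abstain): Faction B can switch to No (2 → 8). Not NE.
(Yes, Amend): Faction B can switch to No (1 → 8). Not NE.
(No, No): Faction A can switch to Yes (3 → 9). Not NE.
(No, Abstain): Faction A can switch to Yes (3 → 7). Not NE.
(No, Amend): Faction A can switch to Yes (4 → 6). Not NE.
(Abstain, No): Faction A can switch to Yes (6 → 9). Not NE.
(Abstain, Abstain): Faction A can switch to Yes (4 → 7). Not NE.
(Abstain, Amend): Faction A can switch to Yes (5 → 6). Not NE.

Pure NE: (Yes, No)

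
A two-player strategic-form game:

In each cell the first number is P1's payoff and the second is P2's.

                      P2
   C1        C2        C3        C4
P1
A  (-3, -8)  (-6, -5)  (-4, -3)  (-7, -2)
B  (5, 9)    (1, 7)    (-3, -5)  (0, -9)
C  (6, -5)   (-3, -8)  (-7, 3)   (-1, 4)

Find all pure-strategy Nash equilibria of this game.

P1 against C1: payoffs -3, 5, 6 → best response C.
P1 against C2: payoffs -6, 1, -3 → best response B.
P1 against C3: payoffs -4, -3, -7 → best response B.
P1 against C4: payoffs -7, 0, -1 → best response B.
P2 against A: payoffs -8, -5, -3, -2 → best response C4.
P2 against B: payoffs 9, 7, -5, -9 → best response C1.
P2 against C: payoffs -5, -8, 3, 4 → best response C4.
No profile is a mutual best response for all players.

This game has no pure Nash equilibrium.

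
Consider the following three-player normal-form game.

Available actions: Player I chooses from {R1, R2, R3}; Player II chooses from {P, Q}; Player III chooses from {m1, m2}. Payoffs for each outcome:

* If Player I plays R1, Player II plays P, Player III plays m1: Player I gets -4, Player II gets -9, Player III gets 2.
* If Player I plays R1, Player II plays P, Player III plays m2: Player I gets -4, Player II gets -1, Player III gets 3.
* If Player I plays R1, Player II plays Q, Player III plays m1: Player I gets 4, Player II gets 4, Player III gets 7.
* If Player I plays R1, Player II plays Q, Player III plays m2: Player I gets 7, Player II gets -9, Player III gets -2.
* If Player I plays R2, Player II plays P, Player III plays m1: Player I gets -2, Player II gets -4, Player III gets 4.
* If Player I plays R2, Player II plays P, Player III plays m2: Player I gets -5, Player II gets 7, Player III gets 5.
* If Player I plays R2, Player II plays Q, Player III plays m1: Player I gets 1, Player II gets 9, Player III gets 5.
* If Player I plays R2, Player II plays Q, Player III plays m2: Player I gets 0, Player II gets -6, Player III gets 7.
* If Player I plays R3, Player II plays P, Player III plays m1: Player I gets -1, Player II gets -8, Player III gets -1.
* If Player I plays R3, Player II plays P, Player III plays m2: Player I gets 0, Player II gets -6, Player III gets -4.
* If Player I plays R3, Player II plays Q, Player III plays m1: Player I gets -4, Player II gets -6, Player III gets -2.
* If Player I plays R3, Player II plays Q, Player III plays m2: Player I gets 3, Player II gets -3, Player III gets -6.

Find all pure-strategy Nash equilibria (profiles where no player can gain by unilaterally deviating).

(R1, Q, m1)

(R1, P, m1): Player I can switch to R2 (-4 → -2). Not NE.
(R1, P, m2): Player I can switch to R3 (-4 → 0). Not NE.
(R1, Q, m1): Player I gets 4, best alternative 1; Player II gets 4, best alternative -9; Player III gets 7, best alternative -2. No profitable deviation — NE.
(R1, Q, m2): Player II can switch to P (-9 → -1). Not NE.
(R2, P, m1): Player I can switch to R3 (-2 → -1). Not NE.
(R2, P, m2): Player I can switch to R1 (-5 → -4). Not NE.
(R2, Q, m1): Player I can switch to R1 (1 → 4). Not NE.
(The remaining 5 profiles each have a profitable deviation by the same check.)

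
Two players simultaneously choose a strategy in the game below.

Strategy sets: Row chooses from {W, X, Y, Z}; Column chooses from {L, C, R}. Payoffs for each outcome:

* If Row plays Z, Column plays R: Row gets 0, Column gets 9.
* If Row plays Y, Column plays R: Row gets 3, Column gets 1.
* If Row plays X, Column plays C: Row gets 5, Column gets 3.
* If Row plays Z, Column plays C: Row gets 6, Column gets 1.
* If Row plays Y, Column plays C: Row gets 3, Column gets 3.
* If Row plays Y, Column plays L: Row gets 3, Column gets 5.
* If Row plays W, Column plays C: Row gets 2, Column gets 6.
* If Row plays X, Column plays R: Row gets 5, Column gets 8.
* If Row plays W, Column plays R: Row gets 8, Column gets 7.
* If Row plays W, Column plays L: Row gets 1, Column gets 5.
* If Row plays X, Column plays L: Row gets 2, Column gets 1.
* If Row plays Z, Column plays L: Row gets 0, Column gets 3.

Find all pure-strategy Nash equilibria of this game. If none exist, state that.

The pure Nash equilibria are (W, R); (Y, L).

Row against L: payoffs 1, 2, 3, 0 → best response Y.
Row against C: payoffs 2, 5, 3, 6 → best response Z.
Row against R: payoffs 8, 5, 3, 0 → best response W.
Column against W: payoffs 5, 6, 7 → best response R.
Column against X: payoffs 1, 3, 8 → best response R.
Column against Y: payoffs 5, 3, 1 → best response L.
Column against Z: payoffs 3, 1, 9 → best response R.
Mutual best responses: (W, R); (Y, L).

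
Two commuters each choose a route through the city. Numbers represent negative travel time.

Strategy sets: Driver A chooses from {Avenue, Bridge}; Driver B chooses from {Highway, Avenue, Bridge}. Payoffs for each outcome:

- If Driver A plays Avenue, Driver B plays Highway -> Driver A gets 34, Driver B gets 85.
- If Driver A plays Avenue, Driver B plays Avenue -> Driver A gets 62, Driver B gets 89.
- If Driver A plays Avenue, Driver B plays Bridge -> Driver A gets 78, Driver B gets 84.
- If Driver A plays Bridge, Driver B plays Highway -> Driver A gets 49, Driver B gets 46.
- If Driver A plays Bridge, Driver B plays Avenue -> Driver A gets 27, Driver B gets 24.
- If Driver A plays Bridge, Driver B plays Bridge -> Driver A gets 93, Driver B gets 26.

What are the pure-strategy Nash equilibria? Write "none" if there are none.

Driver A against Highway: payoffs 34, 49 → best response Bridge.
Driver A against Avenue: payoffs 62, 27 → best response Avenue.
Driver A against Bridge: payoffs 78, 93 → best response Bridge.
Driver B against Avenue: payoffs 85, 89, 84 → best response Avenue.
Driver B against Bridge: payoffs 46, 24, 26 → best response Highway.
Mutual best responses: (Avenue, Avenue); (Bridge, Highway).

(Avenue, Avenue); (Bridge, Highway)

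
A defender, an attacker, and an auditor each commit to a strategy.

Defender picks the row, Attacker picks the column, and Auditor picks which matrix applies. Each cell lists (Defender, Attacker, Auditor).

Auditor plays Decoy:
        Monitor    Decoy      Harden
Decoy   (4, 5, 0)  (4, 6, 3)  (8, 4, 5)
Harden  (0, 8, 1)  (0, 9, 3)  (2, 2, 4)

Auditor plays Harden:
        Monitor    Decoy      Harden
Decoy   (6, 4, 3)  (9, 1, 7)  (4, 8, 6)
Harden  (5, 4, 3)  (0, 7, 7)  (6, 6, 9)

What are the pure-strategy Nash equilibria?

No pure-strategy Nash equilibrium.

Defender against (Monitor, Decoy): payoffs 4, 0 → best response Decoy.
Defender against (Monitor, Harden): payoffs 6, 5 → best response Decoy.
Defender against (Decoy, Decoy): payoffs 4, 0 → best response Decoy.
Defender against (Decoy, Harden): payoffs 9, 0 → best response Decoy.
Defender against (Harden, Decoy): payoffs 8, 2 → best response Decoy.
Defender against (Harden, Harden): payoffs 4, 6 → best response Harden.
Attacker against (Decoy, Decoy): payoffs 5, 6, 4 → best response Decoy.
Attacker against (Decoy, Harden): payoffs 4, 1, 8 → best response Harden.
Attacker against (Harden, Decoy): payoffs 8, 9, 2 → best response Decoy.
Attacker against (Harden, Harden): payoffs 4, 7, 6 → best response Decoy.
Auditor against (Decoy, Monitor): payoffs 0, 3 → best response Harden.
Auditor against (Decoy, Decoy): payoffs 3, 7 → best response Harden.
Auditor against (Decoy, Harden): payoffs 5, 6 → best response Harden.
Auditor against (Harden, Monitor): payoffs 1, 3 → best response Harden.
Auditor against (Harden, Decoy): payoffs 3, 7 → best response Harden.
Auditor against (Harden, Harden): payoffs 4, 9 → best response Harden.
No profile is a mutual best response for all players.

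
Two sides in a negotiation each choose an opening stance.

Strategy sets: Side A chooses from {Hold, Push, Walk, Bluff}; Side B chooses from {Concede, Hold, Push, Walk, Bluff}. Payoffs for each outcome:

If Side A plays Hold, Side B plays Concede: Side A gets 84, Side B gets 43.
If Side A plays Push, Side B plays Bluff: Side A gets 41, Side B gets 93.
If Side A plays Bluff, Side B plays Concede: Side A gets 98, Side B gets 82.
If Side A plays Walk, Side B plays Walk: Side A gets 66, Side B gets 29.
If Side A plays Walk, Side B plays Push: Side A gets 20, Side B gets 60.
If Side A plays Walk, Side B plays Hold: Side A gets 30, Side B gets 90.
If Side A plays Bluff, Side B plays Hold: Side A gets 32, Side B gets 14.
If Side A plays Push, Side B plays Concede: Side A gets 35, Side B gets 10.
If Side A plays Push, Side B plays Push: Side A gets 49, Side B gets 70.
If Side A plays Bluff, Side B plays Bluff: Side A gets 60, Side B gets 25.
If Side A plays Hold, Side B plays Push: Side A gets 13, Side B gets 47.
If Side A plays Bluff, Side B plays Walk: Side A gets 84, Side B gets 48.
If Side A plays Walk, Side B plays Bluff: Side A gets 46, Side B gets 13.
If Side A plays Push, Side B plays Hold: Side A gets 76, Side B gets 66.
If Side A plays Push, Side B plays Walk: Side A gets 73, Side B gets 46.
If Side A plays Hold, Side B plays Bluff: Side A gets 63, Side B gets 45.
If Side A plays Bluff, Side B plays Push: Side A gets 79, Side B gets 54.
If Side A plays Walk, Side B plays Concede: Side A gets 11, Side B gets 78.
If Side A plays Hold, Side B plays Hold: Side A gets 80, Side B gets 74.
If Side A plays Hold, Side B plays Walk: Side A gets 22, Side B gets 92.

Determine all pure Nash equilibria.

Side A against Concede: payoffs 84, 35, 11, 98 → best response Bluff.
Side A against Hold: payoffs 80, 76, 30, 32 → best response Hold.
Side A against Push: payoffs 13, 49, 20, 79 → best response Bluff.
Side A against Walk: payoffs 22, 73, 66, 84 → best response Bluff.
Side A against Bluff: payoffs 63, 41, 46, 60 → best response Hold.
Side B against Hold: payoffs 43, 74, 47, 92, 45 → best response Walk.
Side B against Push: payoffs 10, 66, 70, 46, 93 → best response Bluff.
Side B against Walk: payoffs 78, 90, 60, 29, 13 → best response Hold.
Side B against Bluff: payoffs 82, 14, 54, 48, 25 → best response Concede.
Mutual best responses: (Bluff, Concede).

Pure NE: (Bluff, Concede)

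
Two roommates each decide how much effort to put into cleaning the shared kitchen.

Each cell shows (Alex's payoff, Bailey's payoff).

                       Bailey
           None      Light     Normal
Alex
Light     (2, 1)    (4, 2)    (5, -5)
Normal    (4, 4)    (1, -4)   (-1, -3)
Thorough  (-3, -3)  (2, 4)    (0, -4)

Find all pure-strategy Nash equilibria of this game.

(Light, None): Alex can switch to Normal (2 → 4). Not NE.
(Light, Light): Alex gets 4, best alternative 2; Bailey gets 2, best alternative 1. No profitable deviation — NE.
(Light, Normal): Bailey can switch to None (-5 → 1). Not NE.
(Normal, None): Alex gets 4, best alternative 2; Bailey gets 4, best alternative -3. No profitable deviation — NE.
(Normal, Light): Alex can switch to Light (1 → 4). Not NE.
(Normal, Normal): Alex can switch to Light (-1 → 5). Not NE.
(Thorough, None): Alex can switch to Light (-3 → 2). Not NE.
(Thorough, Light): Alex can switch to Light (2 → 4). Not NE.
(The remaining 1 profile has a profitable deviation by the same check.)

Pure-strategy Nash equilibria: (Light, Light), (Normal, None)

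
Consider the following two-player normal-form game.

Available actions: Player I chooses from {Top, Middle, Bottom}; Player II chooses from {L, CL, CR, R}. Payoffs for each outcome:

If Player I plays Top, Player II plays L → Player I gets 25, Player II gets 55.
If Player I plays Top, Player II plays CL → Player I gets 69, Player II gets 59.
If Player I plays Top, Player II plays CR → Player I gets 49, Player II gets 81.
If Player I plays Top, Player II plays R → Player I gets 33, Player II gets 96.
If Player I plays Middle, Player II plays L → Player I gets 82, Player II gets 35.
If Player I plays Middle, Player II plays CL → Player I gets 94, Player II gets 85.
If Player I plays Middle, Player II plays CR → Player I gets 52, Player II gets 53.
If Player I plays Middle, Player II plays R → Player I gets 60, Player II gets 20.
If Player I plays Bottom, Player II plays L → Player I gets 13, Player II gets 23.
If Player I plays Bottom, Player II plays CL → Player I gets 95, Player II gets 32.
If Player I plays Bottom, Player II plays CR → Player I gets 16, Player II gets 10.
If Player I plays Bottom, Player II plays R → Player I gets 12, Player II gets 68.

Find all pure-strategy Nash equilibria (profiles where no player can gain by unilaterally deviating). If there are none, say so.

(Top, L): Player I can switch to Middle (25 → 82). Not NE.
(Top, CL): Player I can switch to Middle (69 → 94). Not NE.
(Top, CR): Player I can switch to Middle (49 → 52). Not NE.
(Top, R): Player I can switch to Middle (33 → 60). Not NE.
(Middle, L): Player II can switch to CL (35 → 85). Not NE.
(Middle, CL): Player I can switch to Bottom (94 → 95). Not NE.
(Middle, CR): Player II can switch to CL (53 → 85). Not NE.
(Middle, R): Player II can switch to L (20 → 35). Not NE.
(Bottom, L): Player I can switch to Top (13 → 25). Not NE.
(Bottom, CL): Player II can switch to R (32 → 68). Not NE.
(The remaining 2 profiles each have a profitable deviation by the same check.)

This game has no pure Nash equilibrium.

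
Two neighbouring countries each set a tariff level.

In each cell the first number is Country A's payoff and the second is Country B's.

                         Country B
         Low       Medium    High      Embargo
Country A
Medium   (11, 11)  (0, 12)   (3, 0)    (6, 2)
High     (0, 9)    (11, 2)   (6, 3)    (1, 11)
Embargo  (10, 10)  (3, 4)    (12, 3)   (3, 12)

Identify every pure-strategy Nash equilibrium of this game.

(Medium, Low): Country B can switch to Medium (11 → 12). Not NE.
(Medium, Medium): Country A can switch to High (0 → 11). Not NE.
(Medium, High): Country A can switch to High (3 → 6). Not NE.
(Medium, Embargo): Country B can switch to Low (2 → 11). Not NE.
(High, Low): Country A can switch to Medium (0 → 11). Not NE.
(High, Medium): Country B can switch to Low (2 → 9). Not NE.
(The remaining 6 profiles each have a profitable deviation by the same check.)

This game has no pure Nash equilibrium.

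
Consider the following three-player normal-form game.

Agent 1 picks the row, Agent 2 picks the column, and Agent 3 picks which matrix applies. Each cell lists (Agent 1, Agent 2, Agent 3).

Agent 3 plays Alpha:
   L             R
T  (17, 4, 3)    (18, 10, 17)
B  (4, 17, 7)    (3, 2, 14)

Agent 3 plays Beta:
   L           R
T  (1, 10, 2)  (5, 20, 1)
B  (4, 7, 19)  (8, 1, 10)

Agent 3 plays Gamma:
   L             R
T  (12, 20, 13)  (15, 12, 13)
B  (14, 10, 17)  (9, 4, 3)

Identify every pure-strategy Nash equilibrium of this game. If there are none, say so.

For each strategy profile, look for a profitable unilateral deviation.
(T, L, Alpha): Agent 2 can switch to R (4 → 10). Not NE.
(T, L, Beta): Agent 1 can switch to B (1 → 4). Not NE.
(T, L, Gamma): Agent 1 can switch to B (12 → 14). Not NE.
(T, R, Alpha): Agent 1 gets 18, best alternative 3; Agent 2 gets 10, best alternative 4; Agent 3 gets 17, best alternative 13. No profitable deviation — NE.
(T, R, Beta): Agent 1 can switch to B (5 → 8). Not NE.
(T, R, Gamma): Agent 2 can switch to L (12 → 20). Not NE.
(B, L, Alpha): Agent 1 can switch to T (4 → 17). Not NE.
(B, L, Beta): Agent 1 gets 4, best alternative 1; Agent 2 gets 7, best alternative 1; Agent 3 gets 19, best alternative 17. No profitable deviation — NE.
(B, L, Gamma): Agent 3 can switch to Beta (17 → 19). Not NE.
(B, R, Alpha): Agent 1 can switch to T (3 → 18). Not NE.
(B, R, Beta): Agent 2 can switch to L (1 → 7). Not NE.
(B, R, Gamma): Agent 1 can switch to T (9 → 15). Not NE.

The pure Nash equilibria are (T, R, Alpha); (B, L, Beta).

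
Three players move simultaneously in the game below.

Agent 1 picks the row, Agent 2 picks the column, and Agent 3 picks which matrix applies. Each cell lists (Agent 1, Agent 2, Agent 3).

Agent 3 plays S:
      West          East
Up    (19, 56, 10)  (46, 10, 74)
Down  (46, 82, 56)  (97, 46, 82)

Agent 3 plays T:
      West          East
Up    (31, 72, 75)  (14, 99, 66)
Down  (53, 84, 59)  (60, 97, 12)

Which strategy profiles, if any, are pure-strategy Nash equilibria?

none

Agent 1 against (West, S): payoffs 19, 46 → best response Down.
Agent 1 against (West, T): payoffs 31, 53 → best response Down.
Agent 1 against (East, S): payoffs 46, 97 → best response Down.
Agent 1 against (East, T): payoffs 14, 60 → best response Down.
Agent 2 against (Up, S): payoffs 56, 10 → best response West.
Agent 2 against (Up, T): payoffs 72, 99 → best response East.
Agent 2 against (Down, S): payoffs 82, 46 → best response West.
Agent 2 against (Down, T): payoffs 84, 97 → best response East.
Agent 3 against (Up, West): payoffs 10, 75 → best response T.
Agent 3 against (Up, East): payoffs 74, 66 → best response S.
Agent 3 against (Down, West): payoffs 56, 59 → best response T.
Agent 3 against (Down, East): payoffs 82, 12 → best response S.
No profile is a mutual best response for all players.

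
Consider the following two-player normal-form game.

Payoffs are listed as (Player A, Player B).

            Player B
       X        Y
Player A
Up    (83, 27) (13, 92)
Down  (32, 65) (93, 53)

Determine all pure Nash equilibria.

No pure-strategy Nash equilibrium.

Mark each player's best response to every combination of opponents' strategies; a profile where every player is best-responding is a pure Nash equilibrium.
Player A against X: payoffs 83, 32 → best response Up.
Player A against Y: payoffs 13, 93 → best response Down.
Player B against Up: payoffs 27, 92 → best response Y.
Player B against Down: payoffs 65, 53 → best response X.
No profile is a mutual best response for all players.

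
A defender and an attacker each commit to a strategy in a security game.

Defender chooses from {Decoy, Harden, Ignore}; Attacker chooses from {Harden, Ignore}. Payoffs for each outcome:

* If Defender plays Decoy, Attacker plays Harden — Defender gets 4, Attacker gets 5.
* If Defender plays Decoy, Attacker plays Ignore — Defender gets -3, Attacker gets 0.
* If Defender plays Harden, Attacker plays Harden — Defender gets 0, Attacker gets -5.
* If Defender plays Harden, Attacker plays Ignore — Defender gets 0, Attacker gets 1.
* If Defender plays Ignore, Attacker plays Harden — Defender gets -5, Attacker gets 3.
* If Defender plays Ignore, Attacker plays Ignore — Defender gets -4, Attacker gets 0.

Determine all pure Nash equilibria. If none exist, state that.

Pure-strategy Nash equilibria: (Decoy, Harden), (Harden, Ignore)

For each strategy profile, look for a profitable unilateral deviation.
(Decoy, Harden): Defender gets 4, best alternative 0; Attacker gets 5, best alternative 0. No profitable deviation — NE.
(Decoy, Ignore): Defender can switch to Harden (-3 → 0). Not NE.
(Harden, Harden): Defender can switch to Decoy (0 → 4). Not NE.
(Harden, Ignore): Defender gets 0, best alternative -3; Attacker gets 1, best alternative -5. No profitable deviation — NE.
(Ignore, Harden): Defender can switch to Decoy (-5 → 4). Not NE.
(Ignore, Ignore): Defender can switch to Decoy (-4 → -3). Not NE.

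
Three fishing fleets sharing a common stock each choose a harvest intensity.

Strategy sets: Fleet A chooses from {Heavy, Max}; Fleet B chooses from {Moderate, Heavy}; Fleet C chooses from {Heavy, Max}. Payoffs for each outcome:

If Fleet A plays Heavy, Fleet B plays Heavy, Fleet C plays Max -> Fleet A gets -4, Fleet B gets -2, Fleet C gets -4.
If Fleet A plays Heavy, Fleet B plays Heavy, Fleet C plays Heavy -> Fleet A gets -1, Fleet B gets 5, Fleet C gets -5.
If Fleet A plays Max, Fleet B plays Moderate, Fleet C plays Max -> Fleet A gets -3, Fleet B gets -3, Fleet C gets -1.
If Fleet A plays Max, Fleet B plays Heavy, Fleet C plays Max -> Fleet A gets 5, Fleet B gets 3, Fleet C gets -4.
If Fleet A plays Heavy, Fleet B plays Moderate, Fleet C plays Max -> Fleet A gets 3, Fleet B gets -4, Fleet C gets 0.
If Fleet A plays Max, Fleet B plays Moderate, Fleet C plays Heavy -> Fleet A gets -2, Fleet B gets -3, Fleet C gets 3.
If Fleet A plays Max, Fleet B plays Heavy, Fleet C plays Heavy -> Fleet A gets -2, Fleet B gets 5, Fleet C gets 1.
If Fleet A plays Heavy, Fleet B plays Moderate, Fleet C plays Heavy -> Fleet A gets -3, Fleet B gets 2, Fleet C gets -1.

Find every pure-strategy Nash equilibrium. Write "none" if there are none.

(Heavy, Moderate, Heavy): Fleet A can switch to Max (-3 → -2). Not NE.
(Heavy, Moderate, Max): Fleet B can switch to Heavy (-4 → -2). Not NE.
(Heavy, Heavy, Heavy): Fleet C can switch to Max (-5 → -4). Not NE.
(Heavy, Heavy, Max): Fleet A can switch to Max (-4 → 5). Not NE.
(Max, Moderate, Heavy): Fleet B can switch to Heavy (-3 → 5). Not NE.
(Max, Moderate, Max): Fleet A can switch to Heavy (-3 → 3). Not NE.
(Max, Heavy, Heavy): Fleet A can switch to Heavy (-2 → -1). Not NE.
(Max, Heavy, Max): Fleet C can switch to Heavy (-4 → 1). Not NE.

none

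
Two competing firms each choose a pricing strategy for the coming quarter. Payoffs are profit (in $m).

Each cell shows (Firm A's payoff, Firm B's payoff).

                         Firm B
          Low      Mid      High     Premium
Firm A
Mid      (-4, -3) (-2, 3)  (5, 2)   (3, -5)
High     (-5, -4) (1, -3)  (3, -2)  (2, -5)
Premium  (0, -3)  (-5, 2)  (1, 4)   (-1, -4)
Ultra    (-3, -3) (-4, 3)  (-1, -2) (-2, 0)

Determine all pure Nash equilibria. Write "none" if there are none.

none

Firm A against Low: payoffs -4, -5, 0, -3 → best response Premium.
Firm A against Mid: payoffs -2, 1, -5, -4 → best response High.
Firm A against High: payoffs 5, 3, 1, -1 → best response Mid.
Firm A against Premium: payoffs 3, 2, -1, -2 → best response Mid.
Firm B against Mid: payoffs -3, 3, 2, -5 → best response Mid.
Firm B against High: payoffs -4, -3, -2, -5 → best response High.
Firm B against Premium: payoffs -3, 2, 4, -4 → best response High.
Firm B against Ultra: payoffs -3, 3, -2, 0 → best response Mid.
No profile is a mutual best response for all players.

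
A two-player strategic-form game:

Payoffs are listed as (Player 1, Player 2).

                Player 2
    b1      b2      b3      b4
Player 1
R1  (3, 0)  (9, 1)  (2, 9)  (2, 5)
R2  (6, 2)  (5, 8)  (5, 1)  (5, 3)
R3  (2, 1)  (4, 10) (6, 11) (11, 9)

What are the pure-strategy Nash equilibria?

(R1, b1): Player 1 can switch to R2 (3 → 6). Not NE.
(R1, b2): Player 2 can switch to b3 (1 → 9). Not NE.
(R1, b3): Player 1 can switch to R2 (2 → 5). Not NE.
(R1, b4): Player 1 can switch to R2 (2 → 5). Not NE.
(R2, b1): Player 2 can switch to b2 (2 → 8). Not NE.
(R2, b2): Player 1 can switch to R1 (5 → 9). Not NE.
(R2, b3): Player 1 can switch to R3 (5 → 6). Not NE.
(R2, b4): Player 1 can switch to R3 (5 → 11). Not NE.
(R3, b1): Player 1 can switch to R1 (2 → 3). Not NE.
(R3, b2): Player 1 can switch to R1 (4 → 9). Not NE.
(R3, b3): Player 1 gets 6, best alternative 5; Player 2 gets 11, best alternative 10. No profitable deviation — NE.
(R3, b4): Player 2 can switch to b2 (9 → 10). Not NE.

The unique pure-strategy Nash equilibrium is (R3, b3).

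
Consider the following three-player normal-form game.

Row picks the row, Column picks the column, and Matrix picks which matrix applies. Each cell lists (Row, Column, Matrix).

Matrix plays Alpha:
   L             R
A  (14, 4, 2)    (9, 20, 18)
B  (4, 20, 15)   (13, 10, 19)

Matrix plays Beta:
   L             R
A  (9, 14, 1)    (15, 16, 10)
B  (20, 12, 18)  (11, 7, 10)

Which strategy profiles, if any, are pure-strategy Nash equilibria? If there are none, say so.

Row against (L, Alpha): payoffs 14, 4 → best response A.
Row against (L, Beta): payoffs 9, 20 → best response B.
Row against (R, Alpha): payoffs 9, 13 → best response B.
Row against (R, Beta): payoffs 15, 11 → best response A.
Column against (A, Alpha): payoffs 4, 20 → best response R.
Column against (A, Beta): payoffs 14, 16 → best response R.
Column against (B, Alpha): payoffs 20, 10 → best response L.
Column against (B, Beta): payoffs 12, 7 → best response L.
Matrix against (A, L): payoffs 2, 1 → best response Alpha.
Matrix against (A, R): payoffs 18, 10 → best response Alpha.
Matrix against (B, L): payoffs 15, 18 → best response Beta.
Matrix against (B, R): payoffs 19, 10 → best response Alpha.
Mutual best responses: (B, L, Beta).

Pure NE: (B, L, Beta)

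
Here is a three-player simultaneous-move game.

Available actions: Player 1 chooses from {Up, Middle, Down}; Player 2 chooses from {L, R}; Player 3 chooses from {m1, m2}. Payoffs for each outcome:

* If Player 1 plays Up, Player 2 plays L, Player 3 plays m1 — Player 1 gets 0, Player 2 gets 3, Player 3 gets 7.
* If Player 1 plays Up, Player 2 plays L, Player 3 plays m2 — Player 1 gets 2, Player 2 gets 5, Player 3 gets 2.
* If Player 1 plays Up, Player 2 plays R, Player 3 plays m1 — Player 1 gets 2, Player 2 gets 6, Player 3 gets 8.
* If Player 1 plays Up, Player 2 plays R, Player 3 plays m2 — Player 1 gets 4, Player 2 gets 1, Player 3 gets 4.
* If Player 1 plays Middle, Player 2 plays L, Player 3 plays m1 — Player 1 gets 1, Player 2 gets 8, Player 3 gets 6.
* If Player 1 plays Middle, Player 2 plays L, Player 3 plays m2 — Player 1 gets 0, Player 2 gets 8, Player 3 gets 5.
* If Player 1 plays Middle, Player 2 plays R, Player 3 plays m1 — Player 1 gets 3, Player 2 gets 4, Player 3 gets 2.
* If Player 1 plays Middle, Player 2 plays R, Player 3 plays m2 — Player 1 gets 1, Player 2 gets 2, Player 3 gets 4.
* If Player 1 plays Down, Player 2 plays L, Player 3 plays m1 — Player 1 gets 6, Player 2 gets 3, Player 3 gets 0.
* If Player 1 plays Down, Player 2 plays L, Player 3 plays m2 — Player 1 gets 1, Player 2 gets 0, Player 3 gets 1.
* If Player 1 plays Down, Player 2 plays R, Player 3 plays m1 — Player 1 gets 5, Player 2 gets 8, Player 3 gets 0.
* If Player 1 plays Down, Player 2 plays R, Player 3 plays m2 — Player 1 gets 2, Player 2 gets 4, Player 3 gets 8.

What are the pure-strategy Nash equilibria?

(Up, L, m1): Player 1 can switch to Middle (0 → 1). Not NE.
(Up, L, m2): Player 3 can switch to m1 (2 → 7). Not NE.
(Up, R, m1): Player 1 can switch to Middle (2 → 3). Not NE.
(Up, R, m2): Player 2 can switch to L (1 → 5). Not NE.
(Middle, L, m1): Player 1 can switch to Down (1 → 6). Not NE.
(Middle, L, m2): Player 1 can switch to Up (0 → 2). Not NE.
(Middle, R, m1): Player 1 can switch to Down (3 → 5). Not NE.
(Middle, R, m2): Player 1 can switch to Up (1 → 4). Not NE.
(The remaining 4 profiles each have a profitable deviation by the same check.)

This game has no pure Nash equilibrium.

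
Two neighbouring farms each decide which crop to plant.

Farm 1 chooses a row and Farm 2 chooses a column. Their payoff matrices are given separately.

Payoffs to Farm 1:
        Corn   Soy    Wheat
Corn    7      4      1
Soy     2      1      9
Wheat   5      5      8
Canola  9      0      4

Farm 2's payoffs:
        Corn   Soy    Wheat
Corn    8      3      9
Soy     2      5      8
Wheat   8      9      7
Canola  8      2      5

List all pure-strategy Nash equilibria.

For each player, find the best response to each opponent profile; mutual best responses are the pure NE.
Farm 1 against Corn: payoffs 7, 2, 5, 9 → best response Canola.
Farm 1 against Soy: payoffs 4, 1, 5, 0 → best response Wheat.
Farm 1 against Wheat: payoffs 1, 9, 8, 4 → best response Soy.
Farm 2 against Corn: payoffs 8, 3, 9 → best response Wheat.
Farm 2 against Soy: payoffs 2, 5, 8 → best response Wheat.
Farm 2 against Wheat: payoffs 8, 9, 7 → best response Soy.
Farm 2 against Canola: payoffs 8, 2, 5 → best response Corn.
Mutual best responses: (Soy, Wheat); (Wheat, Soy); (Canola, Corn).

(Soy, Wheat) and (Wheat, Soy) and (Canola, Corn)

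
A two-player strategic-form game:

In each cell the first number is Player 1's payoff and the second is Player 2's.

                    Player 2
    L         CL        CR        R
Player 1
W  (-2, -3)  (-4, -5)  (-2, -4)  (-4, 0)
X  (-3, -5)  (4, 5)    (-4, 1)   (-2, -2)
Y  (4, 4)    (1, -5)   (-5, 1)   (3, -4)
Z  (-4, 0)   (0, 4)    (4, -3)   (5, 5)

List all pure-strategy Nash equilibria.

Player 1 against L: payoffs -2, -3, 4, -4 → best response Y.
Player 1 against CL: payoffs -4, 4, 1, 0 → best response X.
Player 1 against CR: payoffs -2, -4, -5, 4 → best response Z.
Player 1 against R: payoffs -4, -2, 3, 5 → best response Z.
Player 2 against W: payoffs -3, -5, -4, 0 → best response R.
Player 2 against X: payoffs -5, 5, 1, -2 → best response CL.
Player 2 against Y: payoffs 4, -5, 1, -4 → best response L.
Player 2 against Z: payoffs 0, 4, -3, 5 → best response R.
Mutual best responses: (X, CL); (Y, L); (Z, R).

Pure-strategy Nash equilibria: (X, CL), (Y, L), (Z, R)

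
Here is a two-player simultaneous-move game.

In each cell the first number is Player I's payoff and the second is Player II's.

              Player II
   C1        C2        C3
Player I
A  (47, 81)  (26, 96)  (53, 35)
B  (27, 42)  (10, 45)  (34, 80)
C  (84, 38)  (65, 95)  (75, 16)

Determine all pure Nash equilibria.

(A, C1): Player I can switch to C (47 → 84). Not NE.
(A, C2): Player I can switch to C (26 → 65). Not NE.
(A, C3): Player I can switch to C (53 → 75). Not NE.
(B, C1): Player I can switch to A (27 → 47). Not NE.
(B, C2): Player I can switch to A (10 → 26). Not NE.
(B, C3): Player I can switch to A (34 → 53). Not NE.
(C, C1): Player II can switch to C2 (38 → 95). Not NE.
(C, C2): Player I gets 65, best alternative 26; Player II gets 95, best alternative 38. No profitable deviation — NE.
(C, C3): Player II can switch to C1 (16 → 38). Not NE.

The unique pure-strategy Nash equilibrium is (C, C2).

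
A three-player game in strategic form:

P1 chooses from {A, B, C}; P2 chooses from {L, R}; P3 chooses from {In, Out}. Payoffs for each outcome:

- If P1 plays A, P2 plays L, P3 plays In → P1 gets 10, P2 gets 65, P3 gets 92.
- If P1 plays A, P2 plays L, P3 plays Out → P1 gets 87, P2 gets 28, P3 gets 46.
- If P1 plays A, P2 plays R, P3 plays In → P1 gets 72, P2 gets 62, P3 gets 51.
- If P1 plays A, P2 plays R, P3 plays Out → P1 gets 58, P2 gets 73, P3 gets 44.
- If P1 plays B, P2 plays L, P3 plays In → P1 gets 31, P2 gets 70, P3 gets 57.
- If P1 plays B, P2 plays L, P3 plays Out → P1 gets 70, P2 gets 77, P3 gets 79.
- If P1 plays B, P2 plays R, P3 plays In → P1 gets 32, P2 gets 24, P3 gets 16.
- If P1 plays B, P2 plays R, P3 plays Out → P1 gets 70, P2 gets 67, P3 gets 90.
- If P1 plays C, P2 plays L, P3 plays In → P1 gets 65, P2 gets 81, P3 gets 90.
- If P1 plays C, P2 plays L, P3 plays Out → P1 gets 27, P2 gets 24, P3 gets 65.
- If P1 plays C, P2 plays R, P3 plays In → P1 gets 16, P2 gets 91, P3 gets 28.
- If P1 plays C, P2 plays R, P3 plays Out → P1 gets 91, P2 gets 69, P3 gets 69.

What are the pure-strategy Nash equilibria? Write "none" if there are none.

P1 against (L, In): payoffs 10, 31, 65 → best response C.
P1 against (L, Out): payoffs 87, 70, 27 → best response A.
P1 against (R, In): payoffs 72, 32, 16 → best response A.
P1 against (R, Out): payoffs 58, 70, 91 → best response C.
P2 against (A, In): payoffs 65, 62 → best response L.
P2 against (A, Out): payoffs 28, 73 → best response R.
P2 against (B, In): payoffs 70, 24 → best response L.
P2 against (B, Out): payoffs 77, 67 → best response L.
P2 against (C, In): payoffs 81, 91 → best response R.
P2 against (C, Out): payoffs 24, 69 → best response R.
P3 against (A, L): payoffs 92, 46 → best response In.
P3 against (A, R): payoffs 51, 44 → best response In.
P3 against (B, L): payoffs 57, 79 → best response Out.
P3 against (B, R): payoffs 16, 90 → best response Out.
P3 against (C, L): payoffs 90, 65 → best response In.
P3 against (C, R): payoffs 28, 69 → best response Out.
Mutual best responses: (C, R, Out).

Pure NE: (C, R, Out)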